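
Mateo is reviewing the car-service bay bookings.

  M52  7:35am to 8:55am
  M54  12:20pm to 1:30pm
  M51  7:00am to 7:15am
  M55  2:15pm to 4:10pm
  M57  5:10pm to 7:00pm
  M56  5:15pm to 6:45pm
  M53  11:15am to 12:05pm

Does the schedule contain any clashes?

Two intervals overlap when each starts before the other ends.
Sorted by start: M51, M52, M53, M54, M55, M57, M56.
M52 starts after M51 ends, so nothing later overlaps M51 either.
M53 starts after M52 ends, so nothing later overlaps M52 either.
M54 starts after M53 ends, so nothing later overlaps M53 either.
M55 starts after M54 ends, so nothing later overlaps M54 either.
M57 starts after M55 ends, so nothing later overlaps M55 either.
M56 starts before M57 ends → M57 and M56 overlap.
That's a conflict, so the schedule is not conflict-free.

Yes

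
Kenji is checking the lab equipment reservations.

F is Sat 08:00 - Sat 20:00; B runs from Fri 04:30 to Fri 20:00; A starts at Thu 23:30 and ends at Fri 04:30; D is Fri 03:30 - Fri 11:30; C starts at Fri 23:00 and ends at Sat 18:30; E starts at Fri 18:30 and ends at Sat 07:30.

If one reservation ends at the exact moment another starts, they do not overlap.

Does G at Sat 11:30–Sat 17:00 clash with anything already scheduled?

A: ends Fri 04:30 at or before G starts Sat 11:30 → clear.
D: ends Fri 11:30 at or before G starts Sat 11:30 → clear.
B: ends Fri 20:00 at or before G starts Sat 11:30 → clear.
E: ends Sat 07:30 at or before G starts Sat 11:30 → clear.
C: starts Fri 23:00 before G ends Sat 17:00, and ends Sat 18:30 after G starts Sat 11:30 → overlap.
F: starts Sat 08:00 before G ends Sat 17:00, and ends Sat 20:00 after G starts Sat 11:30 → overlap.
G overlaps C, F.

Yes — it overlaps C, F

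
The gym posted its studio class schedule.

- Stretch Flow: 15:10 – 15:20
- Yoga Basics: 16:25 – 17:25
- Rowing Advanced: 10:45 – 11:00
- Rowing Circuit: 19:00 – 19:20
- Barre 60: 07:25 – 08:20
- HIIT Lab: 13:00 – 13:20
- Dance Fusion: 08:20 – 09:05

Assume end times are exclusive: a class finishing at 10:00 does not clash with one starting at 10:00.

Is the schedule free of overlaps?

Yes

Sorted by start: Barre 60, Dance Fusion, Rowing Advanced, HIIT Lab, Stretch Flow, Yoga Basics, Rowing Circuit.
Dance Fusion starts exactly when Barre 60 ends (back-to-back, no overlap), so Barre 60 has no further overlaps.
Rowing Advanced starts after Dance Fusion ends, so Dance Fusion has no further overlaps.
HIIT Lab starts after Rowing Advanced ends, so Rowing Advanced has no further overlaps.
Stretch Flow starts after HIIT Lab ends, so HIIT Lab has no further overlaps.
Yoga Basics starts after Stretch Flow ends, so Stretch Flow has no further overlaps.
Rowing Circuit starts after Yoga Basics ends.
Every pair is clear; the schedule has no overlaps.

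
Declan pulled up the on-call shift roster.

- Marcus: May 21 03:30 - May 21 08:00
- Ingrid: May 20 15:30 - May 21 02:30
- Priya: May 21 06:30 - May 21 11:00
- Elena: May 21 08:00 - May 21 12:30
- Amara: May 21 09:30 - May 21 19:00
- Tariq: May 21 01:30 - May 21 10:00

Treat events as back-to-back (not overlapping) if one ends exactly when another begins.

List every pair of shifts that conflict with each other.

Sorted by start: Ingrid, Tariq, Marcus, Priya, Elena, Amara.
Tariq starts before Ingrid ends → Ingrid and Tariq overlap.
Marcus starts after Ingrid ends, so nothing later overlaps Ingrid either.
Marcus starts before Tariq ends → Tariq and Marcus overlap.
Priya starts before Tariq ends → Tariq and Priya overlap.
Elena starts before Tariq ends → Tariq and Elena overlap.
Amara starts before Tariq ends → Tariq and Amara overlap.
Priya starts before Marcus ends → Marcus and Priya overlap.
Elena starts exactly when Marcus ends (back-to-back, no overlap), so nothing later overlaps Marcus either.
Elena starts before Priya ends → Priya and Elena overlap.
Amara starts before Priya ends → Priya and Amara overlap.
Amara starts before Elena ends → Elena and Amara overlap.

Amara & Elena, Amara & Priya, Amara & Tariq, Elena & Priya, Elena & Tariq, Ingrid & Tariq, Marcus & Priya, Marcus & Tariq, Priya & Tariq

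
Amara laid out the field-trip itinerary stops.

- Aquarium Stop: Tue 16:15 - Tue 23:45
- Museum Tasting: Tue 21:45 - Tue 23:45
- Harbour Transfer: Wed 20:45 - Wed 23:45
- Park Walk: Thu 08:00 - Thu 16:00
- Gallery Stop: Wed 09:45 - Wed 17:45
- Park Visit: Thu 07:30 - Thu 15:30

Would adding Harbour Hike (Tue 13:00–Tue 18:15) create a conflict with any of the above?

Yes — it overlaps Aquarium Stop

Aquarium Stop: starts Tue 16:15 before Harbour Hike ends Tue 18:15, and ends Tue 23:45 after Harbour Hike starts Tue 13:00 → overlap.
Museum Tasting: starts Tue 21:45 at or after Harbour Hike ends Tue 18:15 → clear.
Gallery Stop: starts Wed 09:45 at or after Harbour Hike ends Tue 18:15 → clear.
Harbour Transfer: starts Wed 20:45 at or after Harbour Hike ends Tue 18:15 → clear.
Park Visit: starts Thu 07:30 at or after Harbour Hike ends Tue 18:15 → clear.
Park Walk: starts Thu 08:00 at or after Harbour Hike ends Tue 18:15 → clear.
Harbour Hike overlaps Aquarium Stop.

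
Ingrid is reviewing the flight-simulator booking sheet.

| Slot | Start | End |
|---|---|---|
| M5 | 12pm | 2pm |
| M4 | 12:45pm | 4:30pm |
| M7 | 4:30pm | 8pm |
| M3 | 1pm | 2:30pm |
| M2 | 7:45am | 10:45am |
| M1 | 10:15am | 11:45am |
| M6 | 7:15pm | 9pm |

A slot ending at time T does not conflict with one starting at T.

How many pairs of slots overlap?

5

Sorted by start: M2, M1, M5, M4, M3, M7, M6.
M1 starts before M2 ends → M2 and M1 overlap.
M5 starts after M2 ends, so M2 has no further overlaps.
M5 starts after M1 ends, so M1 has no further overlaps.
M4 starts before M5 ends → M5 and M4 overlap.
M3 starts before M5 ends → M5 and M3 overlap.
M7 starts after M5 ends, so M5 has no further overlaps.
M3 starts before M4 ends → M4 and M3 overlap.
M7 starts exactly when M4 ends (back-to-back, no overlap), so M4 has no further overlaps.
M7 starts after M3 ends, so M3 has no further overlaps.
M6 starts before M7 ends → M7 and M6 overlap.
Overlapping pairs: M1 & M2, M3 & M4, M3 & M5, M4 & M5, M6 & M7 — 5 in total.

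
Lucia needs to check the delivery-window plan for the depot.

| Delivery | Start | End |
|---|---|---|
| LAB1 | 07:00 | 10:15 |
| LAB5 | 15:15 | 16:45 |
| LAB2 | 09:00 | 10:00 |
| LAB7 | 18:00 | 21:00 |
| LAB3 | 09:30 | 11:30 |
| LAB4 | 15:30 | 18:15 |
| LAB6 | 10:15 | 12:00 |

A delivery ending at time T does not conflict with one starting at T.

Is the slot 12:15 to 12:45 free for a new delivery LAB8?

Yes — the slot is free

LAB1: ends 10:15 at or before LAB8 starts 12:15 → clear.
LAB2: ends 10:00 at or before LAB8 starts 12:15 → clear.
LAB3: ends 11:30 at or before LAB8 starts 12:15 → clear.
LAB6: ends 12:00 at or before LAB8 starts 12:15 → clear.
LAB5: starts 15:15 at or after LAB8 ends 12:45 → clear.
LAB4: starts 15:30 at or after LAB8 ends 12:45 → clear.
LAB7: starts 18:00 at or after LAB8 ends 12:45 → clear.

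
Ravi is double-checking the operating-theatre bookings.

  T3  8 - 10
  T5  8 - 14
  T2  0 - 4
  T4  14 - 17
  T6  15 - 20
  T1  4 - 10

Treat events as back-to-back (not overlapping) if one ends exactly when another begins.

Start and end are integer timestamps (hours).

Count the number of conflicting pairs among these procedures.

4

Sorted by start: T2, T1, T3, T5, T4, T6.
T1 starts exactly when T2 ends (back-to-back, no overlap), so T2 has no further overlaps.
T3 starts before T1 ends → T1 and T3 overlap.
T5 starts before T1 ends → T1 and T5 overlap.
T4 starts after T1 ends, so T1 has no further overlaps.
T5 starts before T3 ends → T3 and T5 overlap.
T4 starts after T3 ends, so T3 has no further overlaps.
T4 starts exactly when T5 ends (back-to-back, no overlap), so T5 has no further overlaps.
T6 starts before T4 ends → T4 and T6 overlap.
Overlapping pairs: T1 & T3, T1 & T5, T3 & T5, T4 & T6 — 4 in total.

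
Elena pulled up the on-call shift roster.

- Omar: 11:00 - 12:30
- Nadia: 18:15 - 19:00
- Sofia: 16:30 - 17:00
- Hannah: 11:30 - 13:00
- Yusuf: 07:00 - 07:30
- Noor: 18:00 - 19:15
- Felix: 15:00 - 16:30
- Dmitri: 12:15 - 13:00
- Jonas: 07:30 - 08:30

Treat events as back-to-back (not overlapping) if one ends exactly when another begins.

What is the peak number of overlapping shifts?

Sweep the timeline, counting +1 at each start and −1 at each end (ends before starts at a tie):
07:00 start Yusuf → 1
07:30 end Yusuf → 0
07:30 start Jonas → 1
08:30 end Jonas → 0
11:00 start Omar → 1
11:30 start Hannah → 2
12:15 start Dmitri → 3
12:30 end Omar → 2
13:00 end Dmitri → 1
13:00 end Hannah → 0
15:00 start Felix → 1
16:30 end Felix → 0
16:30 start Sofia → 1
17:00 end Sofia → 0
18:00 start Noor → 1
18:15 start Nadia → 2
19:00 end Nadia → 1
19:15 end Noor → 0
Peak is 3, at 12:15 (Dmitri, Hannah, Omar).

3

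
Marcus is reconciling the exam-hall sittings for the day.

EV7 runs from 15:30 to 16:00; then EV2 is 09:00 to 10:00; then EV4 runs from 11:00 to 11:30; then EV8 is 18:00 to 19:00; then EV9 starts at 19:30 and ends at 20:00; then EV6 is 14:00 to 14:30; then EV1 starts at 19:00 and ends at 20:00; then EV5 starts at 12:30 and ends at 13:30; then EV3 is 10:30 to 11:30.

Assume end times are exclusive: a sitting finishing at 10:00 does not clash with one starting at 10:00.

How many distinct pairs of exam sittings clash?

Sorted by start: EV2, EV3, EV4, EV5, EV6, EV7, EV8, EV1, EV9.
EV3 starts after EV2 ends — done with EV2.
EV4 starts before EV3 ends → EV3 and EV4 overlap.
EV5 starts after EV3 ends — done with EV3.
EV5 starts after EV4 ends — done with EV4.
EV6 starts after EV5 ends — done with EV5.
EV7 starts after EV6 ends — done with EV6.
EV8 starts after EV7 ends — done with EV7.
EV1 starts exactly when EV8 ends (back-to-back, no overlap) — done with EV8.
EV9 starts before EV1 ends → EV1 and EV9 overlap.
Overlapping pairs: EV1 & EV9, EV3 & EV4 — 2 in total.

2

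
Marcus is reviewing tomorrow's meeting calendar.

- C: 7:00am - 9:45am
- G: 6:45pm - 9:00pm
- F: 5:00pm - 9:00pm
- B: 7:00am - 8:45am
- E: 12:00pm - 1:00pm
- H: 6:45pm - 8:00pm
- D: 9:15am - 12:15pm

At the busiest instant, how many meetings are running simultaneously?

3

Sort all start/end points and keep a running count:
7:00am start B → 1
7:00am start C → 2
8:45am end B → 1
9:15am start D → 2
9:45am end C → 1
12:00pm start E → 2
12:15pm end D → 1
1:00pm end E → 0
5:00pm start F → 1
6:45pm start G → 2
6:45pm start H → 3
8:00pm end H → 2
9:00pm end F → 1
9:00pm end G → 0
Peak is 3, at 6:45pm (F, G, H).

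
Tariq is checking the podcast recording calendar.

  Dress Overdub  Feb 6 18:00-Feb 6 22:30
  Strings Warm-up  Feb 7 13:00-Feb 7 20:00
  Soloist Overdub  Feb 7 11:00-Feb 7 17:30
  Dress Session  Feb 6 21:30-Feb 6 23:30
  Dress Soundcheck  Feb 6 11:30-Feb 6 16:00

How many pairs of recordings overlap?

Sorted by start: Dress Soundcheck, Dress Overdub, Dress Session, Soloist Overdub, Strings Warm-up.
Dress Overdub starts after Dress Soundcheck ends — done with Dress Soundcheck.
Dress Session starts before Dress Overdub ends → Dress Overdub and Dress Session overlap.
Soloist Overdub starts after Dress Overdub ends — done with Dress Overdub.
Soloist Overdub starts after Dress Session ends — done with Dress Session.
Strings Warm-up starts before Soloist Overdub ends → Soloist Overdub and Strings Warm-up overlap.
Overlapping pairs: Dress Overdub & Dress Session, Soloist Overdub & Strings Warm-up — 2 in total.

2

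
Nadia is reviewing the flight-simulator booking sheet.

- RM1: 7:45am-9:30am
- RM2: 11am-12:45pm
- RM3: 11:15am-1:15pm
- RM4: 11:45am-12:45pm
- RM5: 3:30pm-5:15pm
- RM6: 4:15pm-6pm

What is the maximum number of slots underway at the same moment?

Sort all start/end points and keep a running count:
7:45am start RM1 → 1
9:30am end RM1 → 0
11am start RM2 → 1
11:15am start RM3 → 2
11:45am start RM4 → 3
12:45pm end RM2 → 2
12:45pm end RM4 → 1
1:15pm end RM3 → 0
3:30pm start RM5 → 1
4:15pm start RM6 → 2
5:15pm end RM5 → 1
6pm end RM6 → 0
Peak is 3, at 11:45am (RM2, RM3, RM4).

3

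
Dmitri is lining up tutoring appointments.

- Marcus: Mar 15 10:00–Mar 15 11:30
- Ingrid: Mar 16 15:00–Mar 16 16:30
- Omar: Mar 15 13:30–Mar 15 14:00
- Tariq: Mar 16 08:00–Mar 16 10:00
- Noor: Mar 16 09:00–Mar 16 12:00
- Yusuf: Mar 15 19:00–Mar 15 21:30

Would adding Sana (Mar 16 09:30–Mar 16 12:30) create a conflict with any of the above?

Marcus: ends Mar 15 11:30 at or before Sana starts Mar 16 09:30 → clear.
Omar: ends Mar 15 14:00 at or before Sana starts Mar 16 09:30 → clear.
Yusuf: ends Mar 15 21:30 at or before Sana starts Mar 16 09:30 → clear.
Tariq: starts Mar 16 08:00 before Sana ends Mar 16 12:30, and ends Mar 16 10:00 after Sana starts Mar 16 09:30 → overlap.
Noor: starts Mar 16 09:00 before Sana ends Mar 16 12:30, and ends Mar 16 12:00 after Sana starts Mar 16 09:30 → overlap.
Ingrid: starts Mar 16 15:00 at or after Sana ends Mar 16 12:30 → clear.
Sana overlaps Noor, Tariq.

Yes — it overlaps Noor, Tariq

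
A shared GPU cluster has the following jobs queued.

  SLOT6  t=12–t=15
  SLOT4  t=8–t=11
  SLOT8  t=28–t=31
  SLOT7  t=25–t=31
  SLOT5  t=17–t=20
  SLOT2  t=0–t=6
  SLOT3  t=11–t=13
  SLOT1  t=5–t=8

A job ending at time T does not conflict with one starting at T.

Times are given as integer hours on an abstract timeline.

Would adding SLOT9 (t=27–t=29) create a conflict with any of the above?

Yes — it overlaps SLOT7, SLOT8

SLOT2: ends t=6 at or before SLOT9 starts t=27 → clear.
SLOT1: ends t=8 at or before SLOT9 starts t=27 → clear.
SLOT4: ends t=11 at or before SLOT9 starts t=27 → clear.
SLOT3: ends t=13 at or before SLOT9 starts t=27 → clear.
SLOT6: ends t=15 at or before SLOT9 starts t=27 → clear.
SLOT5: ends t=20 at or before SLOT9 starts t=27 → clear.
SLOT7: starts t=25 before SLOT9 ends t=29, and ends t=31 after SLOT9 starts t=27 → overlap.
SLOT8: starts t=28 before SLOT9 ends t=29, and ends t=31 after SLOT9 starts t=27 → overlap.
SLOT9 overlaps SLOT7, SLOT8.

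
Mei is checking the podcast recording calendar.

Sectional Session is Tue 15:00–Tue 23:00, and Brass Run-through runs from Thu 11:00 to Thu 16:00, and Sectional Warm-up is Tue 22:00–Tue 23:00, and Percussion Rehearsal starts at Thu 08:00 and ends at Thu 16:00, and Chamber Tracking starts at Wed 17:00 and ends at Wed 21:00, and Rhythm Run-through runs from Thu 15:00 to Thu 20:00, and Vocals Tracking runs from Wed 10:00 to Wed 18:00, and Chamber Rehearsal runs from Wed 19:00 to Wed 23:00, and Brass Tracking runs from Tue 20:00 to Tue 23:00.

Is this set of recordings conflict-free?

Sorted by start: Sectional Session, Brass Tracking, Sectional Warm-up, Vocals Tracking, Chamber Tracking, Chamber Rehearsal, Percussion Rehearsal, Brass Run-through, Rhythm Run-through.
Brass Tracking starts before Sectional Session ends → Sectional Session and Brass Tracking overlap.
That's a conflict, so the schedule is not conflict-free.

No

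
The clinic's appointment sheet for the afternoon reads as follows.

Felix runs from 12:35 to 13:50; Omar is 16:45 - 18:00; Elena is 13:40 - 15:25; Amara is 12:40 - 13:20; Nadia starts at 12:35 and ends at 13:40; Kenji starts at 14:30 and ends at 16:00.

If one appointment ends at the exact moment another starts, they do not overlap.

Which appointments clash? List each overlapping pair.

Sorted by start: Felix, Nadia, Amara, Elena, Kenji, Omar.
Nadia starts before Felix ends → Felix and Nadia overlap.
Amara starts before Felix ends → Felix and Amara overlap.
Elena starts before Felix ends → Felix and Elena overlap.
Kenji starts after Felix ends, so nothing later overlaps Felix either.
Amara starts before Nadia ends → Nadia and Amara overlap.
Elena starts exactly when Nadia ends (back-to-back, no overlap), so nothing later overlaps Nadia either.
Elena starts after Amara ends, so nothing later overlaps Amara either.
Kenji starts before Elena ends → Elena and Kenji overlap.
Omar starts after Elena ends.
Omar starts after Kenji ends.

Amara & Felix, Amara & Nadia, Elena & Felix, Elena & Kenji, Felix & Nadia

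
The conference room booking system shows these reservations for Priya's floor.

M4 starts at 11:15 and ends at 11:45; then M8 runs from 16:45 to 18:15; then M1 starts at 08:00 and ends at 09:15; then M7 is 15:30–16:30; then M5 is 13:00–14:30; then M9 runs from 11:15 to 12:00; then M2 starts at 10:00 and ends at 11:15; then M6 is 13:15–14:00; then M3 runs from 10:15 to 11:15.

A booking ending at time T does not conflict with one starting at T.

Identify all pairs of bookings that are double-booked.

Sorted by start: M1, M2, M3, M4, M9, M5, M6, M7, M8.
M2 starts after M1 ends; M1 is clear from here.
M3 starts before M2 ends → M2 and M3 overlap.
M4 starts exactly when M2 ends (back-to-back, no overlap); M2 is clear from here.
M4 starts exactly when M3 ends (back-to-back, no overlap); M3 is clear from here.
M9 starts before M4 ends → M4 and M9 overlap.
M5 starts after M4 ends; M4 is clear from here.
M5 starts after M9 ends; M9 is clear from here.
M6 starts before M5 ends → M5 and M6 overlap.
M7 starts after M5 ends; M5 is clear from here.
M7 starts after M6 ends; M6 is clear from here.
M8 starts after M7 ends.

M2 & M3, M4 & M9, M5 & M6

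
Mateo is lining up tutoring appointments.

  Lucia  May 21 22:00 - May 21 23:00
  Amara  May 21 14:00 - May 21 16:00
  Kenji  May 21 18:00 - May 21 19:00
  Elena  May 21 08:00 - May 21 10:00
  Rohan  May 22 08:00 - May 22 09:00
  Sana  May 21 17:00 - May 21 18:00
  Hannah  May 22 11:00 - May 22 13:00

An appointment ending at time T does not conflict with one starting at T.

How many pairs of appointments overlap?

Sorted by start: Elena, Amara, Sana, Kenji, Lucia, Rohan, Hannah.
Amara starts after Elena ends, so Elena has no further overlaps.
Sana starts after Amara ends, so Amara has no further overlaps.
Kenji starts exactly when Sana ends (back-to-back, no overlap), so Sana has no further overlaps.
Lucia starts after Kenji ends, so Kenji has no further overlaps.
Rohan starts after Lucia ends, so Lucia has no further overlaps.
Hannah starts after Rohan ends.
No pair overlaps.

0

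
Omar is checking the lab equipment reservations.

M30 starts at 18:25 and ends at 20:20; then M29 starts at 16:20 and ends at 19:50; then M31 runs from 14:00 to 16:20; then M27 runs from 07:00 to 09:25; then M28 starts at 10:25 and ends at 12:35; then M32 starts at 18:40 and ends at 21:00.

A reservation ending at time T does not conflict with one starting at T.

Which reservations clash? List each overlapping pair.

Check each pair: they overlap iff neither finishes before the other starts.
Sorted by start: M27, M28, M31, M29, M30, M32.
M28 starts after M27 ends — done with M27.
M31 starts after M28 ends — done with M28.
M29 starts exactly when M31 ends (back-to-back, no overlap) — done with M31.
M30 starts before M29 ends → M29 and M30 overlap.
M32 starts before M29 ends → M29 and M32 overlap.
M32 starts before M30 ends → M30 and M32 overlap.

M29 & M30, M29 & M32, M30 & M32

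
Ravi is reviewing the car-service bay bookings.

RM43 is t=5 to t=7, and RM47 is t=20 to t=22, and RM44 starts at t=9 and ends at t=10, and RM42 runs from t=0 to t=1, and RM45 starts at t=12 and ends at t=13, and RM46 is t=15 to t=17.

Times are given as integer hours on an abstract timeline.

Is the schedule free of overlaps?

Yes

Sorted by start: RM42, RM43, RM44, RM45, RM46, RM47.
RM43 starts after RM42 ends, so RM42 has no further overlaps.
RM44 starts after RM43 ends, so RM43 has no further overlaps.
RM45 starts after RM44 ends, so RM44 has no further overlaps.
RM46 starts after RM45 ends, so RM45 has no further overlaps.
RM47 starts after RM46 ends.
Every pair is clear; the schedule has no overlaps.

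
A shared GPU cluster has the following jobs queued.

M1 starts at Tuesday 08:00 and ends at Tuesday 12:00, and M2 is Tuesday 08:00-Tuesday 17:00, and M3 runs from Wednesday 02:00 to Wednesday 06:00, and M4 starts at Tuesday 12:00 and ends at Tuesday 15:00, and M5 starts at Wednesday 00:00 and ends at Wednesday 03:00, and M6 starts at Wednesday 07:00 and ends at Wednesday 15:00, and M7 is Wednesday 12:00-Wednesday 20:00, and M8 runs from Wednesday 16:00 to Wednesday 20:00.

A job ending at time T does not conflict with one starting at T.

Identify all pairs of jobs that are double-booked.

Sorted by start: M1, M2, M4, M5, M3, M6, M7, M8.
M2 starts before M1 ends → M1 and M2 overlap.
M4 starts exactly when M1 ends (back-to-back, no overlap), so nothing later overlaps M1 either.
M4 starts before M2 ends → M2 and M4 overlap.
M5 starts after M2 ends, so nothing later overlaps M2 either.
M5 starts after M4 ends, so nothing later overlaps M4 either.
M3 starts before M5 ends → M5 and M3 overlap.
M6 starts after M5 ends, so nothing later overlaps M5 either.
M6 starts after M3 ends, so nothing later overlaps M3 either.
M7 starts before M6 ends → M6 and M7 overlap.
M8 starts after M6 ends.
M8 starts before M7 ends → M7 and M8 overlap.

M1 & M2, M2 & M4, M3 & M5, M6 & M7, M7 & M8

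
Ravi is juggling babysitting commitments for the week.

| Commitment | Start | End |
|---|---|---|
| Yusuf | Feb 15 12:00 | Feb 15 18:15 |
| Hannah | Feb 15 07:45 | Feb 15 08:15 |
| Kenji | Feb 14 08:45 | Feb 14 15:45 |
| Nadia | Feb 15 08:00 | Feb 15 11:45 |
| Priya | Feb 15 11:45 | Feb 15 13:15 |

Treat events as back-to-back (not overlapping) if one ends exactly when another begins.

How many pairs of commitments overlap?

Check each pair: they overlap iff neither finishes before the other starts.
Sorted by start: Kenji, Hannah, Nadia, Priya, Yusuf.
Hannah starts after Kenji ends, so Kenji has no further overlaps.
Nadia starts before Hannah ends → Hannah and Nadia overlap.
Priya starts after Hannah ends, so Hannah has no further overlaps.
Priya starts exactly when Nadia ends (back-to-back, no overlap), so Nadia has no further overlaps.
Yusuf starts before Priya ends → Priya and Yusuf overlap.
Overlapping pairs: Hannah & Nadia, Priya & Yusuf — 2 in total.

2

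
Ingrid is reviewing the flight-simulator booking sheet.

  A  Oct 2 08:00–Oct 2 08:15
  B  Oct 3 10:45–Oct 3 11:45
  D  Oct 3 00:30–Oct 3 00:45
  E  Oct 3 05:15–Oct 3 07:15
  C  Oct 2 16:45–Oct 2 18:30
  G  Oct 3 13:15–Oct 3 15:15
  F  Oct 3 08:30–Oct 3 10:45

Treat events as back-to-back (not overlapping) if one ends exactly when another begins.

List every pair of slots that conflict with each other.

no conflicts

Sorted by start: A, C, D, E, F, B, G.
C starts after A ends, so A has no further overlaps.
D starts after C ends, so C has no further overlaps.
E starts after D ends, so D has no further overlaps.
F starts after E ends, so E has no further overlaps.
B starts exactly when F ends (back-to-back, no overlap), so F has no further overlaps.
G starts after B ends.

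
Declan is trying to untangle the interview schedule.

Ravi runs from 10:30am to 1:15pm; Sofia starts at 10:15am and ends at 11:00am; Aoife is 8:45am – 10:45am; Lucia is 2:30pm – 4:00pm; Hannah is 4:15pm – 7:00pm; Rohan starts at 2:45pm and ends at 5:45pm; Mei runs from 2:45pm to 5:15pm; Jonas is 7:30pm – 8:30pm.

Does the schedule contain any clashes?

Yes

Sorted by start: Aoife, Sofia, Ravi, Lucia, Rohan, Mei, Hannah, Jonas.
Sofia starts before Aoife ends → Aoife and Sofia overlap.
That's a conflict, so the schedule is not conflict-free.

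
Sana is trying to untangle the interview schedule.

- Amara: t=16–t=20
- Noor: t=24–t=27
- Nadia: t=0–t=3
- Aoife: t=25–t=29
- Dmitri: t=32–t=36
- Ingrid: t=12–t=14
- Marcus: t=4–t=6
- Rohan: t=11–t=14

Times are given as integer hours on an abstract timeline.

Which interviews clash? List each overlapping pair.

Aoife & Noor, Ingrid & Rohan

Sorted by start: Nadia, Marcus, Rohan, Ingrid, Amara, Noor, Aoife, Dmitri.
Marcus starts after Nadia ends; Nadia is clear from here.
Rohan starts after Marcus ends; Marcus is clear from here.
Ingrid starts before Rohan ends → Rohan and Ingrid overlap.
Amara starts after Rohan ends; Rohan is clear from here.
Amara starts after Ingrid ends; Ingrid is clear from here.
Noor starts after Amara ends; Amara is clear from here.
Aoife starts before Noor ends → Noor and Aoife overlap.
Dmitri starts after Noor ends.
Dmitri starts after Aoife ends.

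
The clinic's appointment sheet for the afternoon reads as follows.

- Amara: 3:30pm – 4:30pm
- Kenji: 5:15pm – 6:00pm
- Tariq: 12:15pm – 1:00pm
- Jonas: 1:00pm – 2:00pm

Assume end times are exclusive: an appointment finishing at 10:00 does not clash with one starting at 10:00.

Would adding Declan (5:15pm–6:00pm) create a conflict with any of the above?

Yes — it overlaps Kenji

Tariq: ends 1:00pm at or before Declan starts 5:15pm → clear.
Jonas: ends 2:00pm at or before Declan starts 5:15pm → clear.
Amara: ends 4:30pm at or before Declan starts 5:15pm → clear.
Kenji: starts 5:15pm before Declan ends 6:00pm, and ends 6:00pm after Declan starts 5:15pm → overlap.
Declan overlaps Kenji.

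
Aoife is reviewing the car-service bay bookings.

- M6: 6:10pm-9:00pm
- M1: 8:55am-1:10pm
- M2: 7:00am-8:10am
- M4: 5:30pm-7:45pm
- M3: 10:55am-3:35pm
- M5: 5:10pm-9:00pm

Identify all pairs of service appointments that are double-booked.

Check each pair: they overlap iff neither finishes before the other starts.
Sorted by start: M2, M1, M3, M5, M4, M6.
M1 starts after M2 ends — done with M2.
M3 starts before M1 ends → M1 and M3 overlap.
M5 starts after M1 ends — done with M1.
M5 starts after M3 ends — done with M3.
M4 starts before M5 ends → M5 and M4 overlap.
M6 starts before M5 ends → M5 and M6 overlap.
M6 starts before M4 ends → M4 and M6 overlap.

M1 & M3, M4 & M5, M4 & M6, M5 & M6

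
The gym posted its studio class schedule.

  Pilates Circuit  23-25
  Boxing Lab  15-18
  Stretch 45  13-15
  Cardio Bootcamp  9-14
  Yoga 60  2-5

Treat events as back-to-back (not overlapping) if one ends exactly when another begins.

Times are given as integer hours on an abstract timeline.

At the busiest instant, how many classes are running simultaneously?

Sort all start/end points and keep a running count:
2 start Yoga 60 → 1
5 end Yoga 60 → 0
9 start Cardio Bootcamp → 1
13 start Stretch 45 → 2
14 end Cardio Bootcamp → 1
15 end Stretch 45 → 0
15 start Boxing Lab → 1
18 end Boxing Lab → 0
23 start Pilates Circuit → 1
25 end Pilates Circuit → 0
Peak is 2, at 13 (Cardio Bootcamp, Stretch 45).

2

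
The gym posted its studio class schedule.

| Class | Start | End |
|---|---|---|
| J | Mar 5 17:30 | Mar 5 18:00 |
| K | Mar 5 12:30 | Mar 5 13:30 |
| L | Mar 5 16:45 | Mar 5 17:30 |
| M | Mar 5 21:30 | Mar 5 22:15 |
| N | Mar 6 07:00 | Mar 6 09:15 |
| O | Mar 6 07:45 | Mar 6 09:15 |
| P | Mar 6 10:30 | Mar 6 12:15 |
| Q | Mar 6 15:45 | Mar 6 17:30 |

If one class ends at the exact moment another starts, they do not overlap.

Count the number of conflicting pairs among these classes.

1

Sorted by start: K, L, J, M, N, O, P, Q.
L starts after K ends, so nothing later overlaps K either.
J starts exactly when L ends (back-to-back, no overlap), so nothing later overlaps L either.
M starts after J ends, so nothing later overlaps J either.
N starts after M ends, so nothing later overlaps M either.
O starts before N ends → N and O overlap.
P starts after N ends, so nothing later overlaps N either.
P starts after O ends, so nothing later overlaps O either.
Q starts after P ends.
Overlapping pairs: N & O — 1 in total.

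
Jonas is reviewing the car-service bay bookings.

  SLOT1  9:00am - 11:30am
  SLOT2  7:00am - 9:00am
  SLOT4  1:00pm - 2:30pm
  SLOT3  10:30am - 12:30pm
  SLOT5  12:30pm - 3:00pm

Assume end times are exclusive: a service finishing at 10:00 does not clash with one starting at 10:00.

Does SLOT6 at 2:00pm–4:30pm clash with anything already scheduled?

Yes — it overlaps SLOT4, SLOT5

SLOT2: ends 9:00am at or before SLOT6 starts 2:00pm → clear.
SLOT1: ends 11:30am at or before SLOT6 starts 2:00pm → clear.
SLOT3: ends 12:30pm at or before SLOT6 starts 2:00pm → clear.
SLOT5: starts 12:30pm before SLOT6 ends 4:30pm, and ends 3:00pm after SLOT6 starts 2:00pm → overlap.
SLOT4: starts 1:00pm before SLOT6 ends 4:30pm, and ends 2:30pm after SLOT6 starts 2:00pm → overlap.
SLOT6 overlaps SLOT4, SLOT5.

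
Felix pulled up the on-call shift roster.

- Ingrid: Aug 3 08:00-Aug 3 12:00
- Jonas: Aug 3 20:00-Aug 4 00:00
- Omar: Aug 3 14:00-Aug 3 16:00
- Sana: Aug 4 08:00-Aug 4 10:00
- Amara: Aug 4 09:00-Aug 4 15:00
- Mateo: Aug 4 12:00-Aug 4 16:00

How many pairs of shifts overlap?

2

Sorted by start: Ingrid, Omar, Jonas, Sana, Amara, Mateo.
Omar starts after Ingrid ends, so Ingrid has no further overlaps.
Jonas starts after Omar ends, so Omar has no further overlaps.
Sana starts after Jonas ends, so Jonas has no further overlaps.
Amara starts before Sana ends → Sana and Amara overlap.
Mateo starts after Sana ends.
Mateo starts before Amara ends → Amara and Mateo overlap.
Overlapping pairs: Amara & Mateo, Amara & Sana — 2 in total.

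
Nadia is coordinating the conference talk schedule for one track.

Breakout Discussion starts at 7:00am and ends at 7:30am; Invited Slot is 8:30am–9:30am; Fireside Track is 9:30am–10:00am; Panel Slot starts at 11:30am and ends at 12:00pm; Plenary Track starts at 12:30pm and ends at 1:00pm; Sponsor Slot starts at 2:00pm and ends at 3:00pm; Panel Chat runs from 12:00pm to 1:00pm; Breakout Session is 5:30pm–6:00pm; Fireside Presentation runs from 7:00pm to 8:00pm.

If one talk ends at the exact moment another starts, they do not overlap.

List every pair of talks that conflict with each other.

Check each pair: they overlap iff neither finishes before the other starts.
Sorted by start: Breakout Discussion, Invited Slot, Fireside Track, Panel Slot, Panel Chat, Plenary Track, Sponsor Slot, Breakout Session, Fireside Presentation.
Invited Slot starts after Breakout Discussion ends — done with Breakout Discussion.
Fireside Track starts exactly when Invited Slot ends (back-to-back, no overlap) — done with Invited Slot.
Panel Slot starts after Fireside Track ends — done with Fireside Track.
Panel Chat starts exactly when Panel Slot ends (back-to-back, no overlap) — done with Panel Slot.
Plenary Track starts before Panel Chat ends → Panel Chat and Plenary Track overlap.
Sponsor Slot starts after Panel Chat ends — done with Panel Chat.
Sponsor Slot starts after Plenary Track ends — done with Plenary Track.
Breakout Session starts after Sponsor Slot ends — done with Sponsor Slot.
Fireside Presentation starts after Breakout Session ends.

Panel Chat & Plenary Track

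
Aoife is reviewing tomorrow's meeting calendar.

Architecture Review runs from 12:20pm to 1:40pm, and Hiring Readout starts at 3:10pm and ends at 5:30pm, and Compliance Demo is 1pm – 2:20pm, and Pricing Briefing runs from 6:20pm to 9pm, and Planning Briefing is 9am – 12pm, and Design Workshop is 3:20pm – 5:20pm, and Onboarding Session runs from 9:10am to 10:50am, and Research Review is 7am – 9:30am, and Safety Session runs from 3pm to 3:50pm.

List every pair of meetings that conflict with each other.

Architecture Review & Compliance Demo, Design Workshop & Hiring Readout, Design Workshop & Safety Session, Hiring Readout & Safety Session, Onboarding Session & Planning Briefing, Onboarding Session & Research Review, Planning Briefing & Research Review

Sorted by start: Research Review, Planning Briefing, Onboarding Session, Architecture Review, Compliance Demo, Safety Session, Hiring Readout, Design Workshop, Pricing Briefing.
Planning Briefing starts before Research Review ends → Research Review and Planning Briefing overlap.
Onboarding Session starts before Research Review ends → Research Review and Onboarding Session overlap.
Architecture Review starts after Research Review ends; Research Review is clear from here.
Onboarding Session starts before Planning Briefing ends → Planning Briefing and Onboarding Session overlap.
Architecture Review starts after Planning Briefing ends; Planning Briefing is clear from here.
Architecture Review starts after Onboarding Session ends; Onboarding Session is clear from here.
Compliance Demo starts before Architecture Review ends → Architecture Review and Compliance Demo overlap.
Safety Session starts after Architecture Review ends; Architecture Review is clear from here.
Safety Session starts after Compliance Demo ends; Compliance Demo is clear from here.
Hiring Readout starts before Safety Session ends → Safety Session and Hiring Readout overlap.
Design Workshop starts before Safety Session ends → Safety Session and Design Workshop overlap.
Pricing Briefing starts after Safety Session ends.
Design Workshop starts before Hiring Readout ends → Hiring Readout and Design Workshop overlap.
Pricing Briefing starts after Hiring Readout ends.
Pricing Briefing starts after Design Workshop ends.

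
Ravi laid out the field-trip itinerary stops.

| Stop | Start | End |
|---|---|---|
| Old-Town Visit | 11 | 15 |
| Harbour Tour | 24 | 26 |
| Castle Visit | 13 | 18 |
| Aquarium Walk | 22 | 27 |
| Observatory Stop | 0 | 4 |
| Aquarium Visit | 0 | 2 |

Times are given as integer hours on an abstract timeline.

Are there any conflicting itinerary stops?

Sorted by start: Aquarium Visit, Observatory Stop, Old-Town Visit, Castle Visit, Aquarium Walk, Harbour Tour.
Observatory Stop starts before Aquarium Visit ends → Aquarium Visit and Observatory Stop overlap.
That's a conflict, so the schedule is not conflict-free.

Yes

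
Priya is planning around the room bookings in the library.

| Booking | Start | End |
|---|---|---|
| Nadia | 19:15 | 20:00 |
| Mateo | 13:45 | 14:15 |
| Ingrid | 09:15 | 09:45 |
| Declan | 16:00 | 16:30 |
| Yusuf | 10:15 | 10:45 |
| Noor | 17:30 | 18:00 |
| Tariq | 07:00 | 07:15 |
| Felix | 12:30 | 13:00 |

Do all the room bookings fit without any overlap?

Yes

Two intervals overlap when each starts before the other ends.
Sorted by start: Tariq, Ingrid, Yusuf, Felix, Mateo, Declan, Noor, Nadia.
Ingrid starts after Tariq ends, so nothing later overlaps Tariq either.
Yusuf starts after Ingrid ends, so nothing later overlaps Ingrid either.
Felix starts after Yusuf ends, so nothing later overlaps Yusuf either.
Mateo starts after Felix ends, so nothing later overlaps Felix either.
Declan starts after Mateo ends, so nothing later overlaps Mateo either.
Noor starts after Declan ends, so nothing later overlaps Declan either.
Nadia starts after Noor ends.
Every pair is clear; the schedule has no overlaps.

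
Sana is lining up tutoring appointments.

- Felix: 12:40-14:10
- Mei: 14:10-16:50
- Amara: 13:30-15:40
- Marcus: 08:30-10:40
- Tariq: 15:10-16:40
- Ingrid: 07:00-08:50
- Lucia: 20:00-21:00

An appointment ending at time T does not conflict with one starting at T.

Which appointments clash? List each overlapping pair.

Amara & Felix, Amara & Mei, Amara & Tariq, Ingrid & Marcus, Mei & Tariq

Check each pair: they overlap iff neither finishes before the other starts.
Sorted by start: Ingrid, Marcus, Felix, Amara, Mei, Tariq, Lucia.
Marcus starts before Ingrid ends → Ingrid and Marcus overlap.
Felix starts after Ingrid ends, so Ingrid has no further overlaps.
Felix starts after Marcus ends, so Marcus has no further overlaps.
Amara starts before Felix ends → Felix and Amara overlap.
Mei starts exactly when Felix ends (back-to-back, no overlap), so Felix has no further overlaps.
Mei starts before Amara ends → Amara and Mei overlap.
Tariq starts before Amara ends → Amara and Tariq overlap.
Lucia starts after Amara ends.
Tariq starts before Mei ends → Mei and Tariq overlap.
Lucia starts after Mei ends.
Lucia starts after Tariq ends.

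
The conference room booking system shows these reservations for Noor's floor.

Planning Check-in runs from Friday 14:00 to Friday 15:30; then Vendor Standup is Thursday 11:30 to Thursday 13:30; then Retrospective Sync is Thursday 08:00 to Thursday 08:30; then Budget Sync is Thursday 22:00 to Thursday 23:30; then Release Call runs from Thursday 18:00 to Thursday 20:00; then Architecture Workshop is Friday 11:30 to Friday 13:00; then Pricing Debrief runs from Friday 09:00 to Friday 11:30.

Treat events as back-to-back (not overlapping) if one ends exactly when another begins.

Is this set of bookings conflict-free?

Yes

Sorted by start: Retrospective Sync, Vendor Standup, Release Call, Budget Sync, Pricing Debrief, Architecture Workshop, Planning Check-in.
Vendor Standup starts after Retrospective Sync ends, so nothing later overlaps Retrospective Sync either.
Release Call starts after Vendor Standup ends, so nothing later overlaps Vendor Standup either.
Budget Sync starts after Release Call ends, so nothing later overlaps Release Call either.
Pricing Debrief starts after Budget Sync ends, so nothing later overlaps Budget Sync either.
Architecture Workshop starts exactly when Pricing Debrief ends (back-to-back, no overlap), so nothing later overlaps Pricing Debrief either.
Planning Check-in starts after Architecture Workshop ends.
Every pair is clear; the schedule has no overlaps.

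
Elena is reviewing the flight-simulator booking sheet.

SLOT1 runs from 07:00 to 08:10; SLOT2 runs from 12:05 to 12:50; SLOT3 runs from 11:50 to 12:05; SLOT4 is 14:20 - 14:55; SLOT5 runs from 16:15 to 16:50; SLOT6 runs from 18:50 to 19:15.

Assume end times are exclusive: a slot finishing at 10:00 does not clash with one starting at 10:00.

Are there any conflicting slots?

No

Sorted by start: SLOT1, SLOT3, SLOT2, SLOT4, SLOT5, SLOT6.
SLOT3 starts after SLOT1 ends, so SLOT1 has no further overlaps.
SLOT2 starts exactly when SLOT3 ends (back-to-back, no overlap), so SLOT3 has no further overlaps.
SLOT4 starts after SLOT2 ends, so SLOT2 has no further overlaps.
SLOT5 starts after SLOT4 ends, so SLOT4 has no further overlaps.
SLOT6 starts after SLOT5 ends.
Every pair is clear; the schedule has no overlaps.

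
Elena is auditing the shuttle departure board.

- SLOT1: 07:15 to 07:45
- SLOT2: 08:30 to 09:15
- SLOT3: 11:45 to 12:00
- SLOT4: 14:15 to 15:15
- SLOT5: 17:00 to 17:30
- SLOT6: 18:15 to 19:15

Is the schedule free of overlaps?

Yes

Sorted by start: SLOT1, SLOT2, SLOT3, SLOT4, SLOT5, SLOT6.
SLOT2 starts after SLOT1 ends, so nothing later overlaps SLOT1 either.
SLOT3 starts after SLOT2 ends, so nothing later overlaps SLOT2 either.
SLOT4 starts after SLOT3 ends, so nothing later overlaps SLOT3 either.
SLOT5 starts after SLOT4 ends, so nothing later overlaps SLOT4 either.
SLOT6 starts after SLOT5 ends.
Every pair is clear; the schedule has no overlaps.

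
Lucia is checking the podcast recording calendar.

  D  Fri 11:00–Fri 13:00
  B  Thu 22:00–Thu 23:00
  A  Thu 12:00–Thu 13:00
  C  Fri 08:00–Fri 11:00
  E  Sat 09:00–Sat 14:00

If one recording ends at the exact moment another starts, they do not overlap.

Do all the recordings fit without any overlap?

Yes

Sorted by start: A, B, C, D, E.
B starts after A ends, so nothing later overlaps A either.
C starts after B ends, so nothing later overlaps B either.
D starts exactly when C ends (back-to-back, no overlap), so nothing later overlaps C either.
E starts after D ends.
Every pair is clear; the schedule has no overlaps.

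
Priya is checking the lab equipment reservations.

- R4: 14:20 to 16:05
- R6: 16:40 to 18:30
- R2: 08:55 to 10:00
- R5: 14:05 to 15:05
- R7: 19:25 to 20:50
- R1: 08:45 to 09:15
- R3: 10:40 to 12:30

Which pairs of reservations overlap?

R1 & R2, R4 & R5

Sorted by start: R1, R2, R3, R5, R4, R6, R7.
R2 starts before R1 ends → R1 and R2 overlap.
R3 starts after R1 ends; R1 is clear from here.
R3 starts after R2 ends; R2 is clear from here.
R5 starts after R3 ends; R3 is clear from here.
R4 starts before R5 ends → R5 and R4 overlap.
R6 starts after R5 ends; R5 is clear from here.
R6 starts after R4 ends; R4 is clear from here.
R7 starts after R6 ends.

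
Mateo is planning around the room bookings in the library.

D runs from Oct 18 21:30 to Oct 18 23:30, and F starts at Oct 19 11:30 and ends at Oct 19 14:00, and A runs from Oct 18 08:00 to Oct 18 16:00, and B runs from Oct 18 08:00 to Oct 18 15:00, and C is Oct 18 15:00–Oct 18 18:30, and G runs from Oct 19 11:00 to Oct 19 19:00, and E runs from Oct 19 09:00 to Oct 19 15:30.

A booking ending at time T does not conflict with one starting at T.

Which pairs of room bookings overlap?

A & B, A & C, E & F, E & G, F & G

Check each pair: they overlap iff neither finishes before the other starts.
Sorted by start: A, B, C, D, E, G, F.
B starts before A ends → A and B overlap.
C starts before A ends → A and C overlap.
D starts after A ends — done with A.
C starts exactly when B ends (back-to-back, no overlap) — done with B.
D starts after C ends — done with C.
E starts after D ends — done with D.
G starts before E ends → E and G overlap.
F starts before E ends → E and F overlap.
F starts before G ends → G and F overlap.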